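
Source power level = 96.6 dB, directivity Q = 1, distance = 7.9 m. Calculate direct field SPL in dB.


Given values:
  Lw = 96.6 dB, Q = 1, r = 7.9 m
Formula: SPL = Lw + 10 * log10(Q / (4 * pi * r^2))
Compute 4 * pi * r^2 = 4 * pi * 7.9^2 = 784.2672
Compute Q / denom = 1 / 784.2672 = 0.00127508
Compute 10 * log10(0.00127508) = -28.9446
SPL = 96.6 + (-28.9446) = 67.66

67.66 dB


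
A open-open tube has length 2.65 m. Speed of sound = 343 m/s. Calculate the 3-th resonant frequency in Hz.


Given values:
  Tube type: open-open, L = 2.65 m, c = 343 m/s, n = 3
Formula: f_n = n * c / (2 * L)
Compute 2 * L = 2 * 2.65 = 5.3
f = 3 * 343 / 5.3
f = 194.15

194.15 Hz


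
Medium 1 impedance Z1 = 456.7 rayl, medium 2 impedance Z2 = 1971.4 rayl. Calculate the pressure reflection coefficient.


Given values:
  Z1 = 456.7 rayl, Z2 = 1971.4 rayl
Formula: R = (Z2 - Z1) / (Z2 + Z1)
Numerator: Z2 - Z1 = 1971.4 - 456.7 = 1514.7
Denominator: Z2 + Z1 = 1971.4 + 456.7 = 2428.1
R = 1514.7 / 2428.1 = 0.6238

0.6238


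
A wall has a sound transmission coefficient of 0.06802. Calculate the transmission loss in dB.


Given values:
  tau = 0.06802
Formula: TL = 10 * log10(1 / tau)
Compute 1 / tau = 1 / 0.06802 = 14.7016
Compute log10(14.7016) = 1.167365
TL = 10 * 1.167365 = 11.67

11.67 dB


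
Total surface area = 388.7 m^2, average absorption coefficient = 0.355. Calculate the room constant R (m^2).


Given values:
  S = 388.7 m^2, alpha = 0.355
Formula: R = S * alpha / (1 - alpha)
Numerator: 388.7 * 0.355 = 137.9885
Denominator: 1 - 0.355 = 0.645
R = 137.9885 / 0.645 = 213.94

213.94 m^2


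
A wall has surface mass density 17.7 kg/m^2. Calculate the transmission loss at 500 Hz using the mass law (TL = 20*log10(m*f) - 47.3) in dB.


Given values:
  m = 17.7 kg/m^2, f = 500 Hz
Formula: TL = 20 * log10(m * f) - 47.3
Compute m * f = 17.7 * 500 = 8850.0
Compute log10(8850.0) = 3.946943
Compute 20 * 3.946943 = 78.9389
TL = 78.9389 - 47.3 = 31.64

31.64 dB


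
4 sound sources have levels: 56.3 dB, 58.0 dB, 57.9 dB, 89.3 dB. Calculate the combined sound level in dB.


Formula: L_total = 10 * log10( sum(10^(Li/10)) )
  Source 1: 10^(56.3/10) = 426579.5188
  Source 2: 10^(58.0/10) = 630957.3445
  Source 3: 10^(57.9/10) = 616595.0019
  Source 4: 10^(89.3/10) = 851138038.2024
Sum of linear values = 852812170.0676
L_total = 10 * log10(852812170.0676) = 89.31

89.31 dB


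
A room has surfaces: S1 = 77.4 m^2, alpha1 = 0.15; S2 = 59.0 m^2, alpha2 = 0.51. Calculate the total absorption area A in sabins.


Given surfaces:
  Surface 1: 77.4 * 0.15 = 11.61
  Surface 2: 59.0 * 0.51 = 30.09
Formula: A = sum(Si * alpha_i)
A = 11.61 + 30.09
A = 41.7

41.7 sabins


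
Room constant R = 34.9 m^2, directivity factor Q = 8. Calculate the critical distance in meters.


Given values:
  R = 34.9 m^2, Q = 8
Formula: d_c = 0.141 * sqrt(Q * R)
Compute Q * R = 8 * 34.9 = 279.2
Compute sqrt(279.2) = 16.7093
d_c = 0.141 * 16.7093 = 2.356

2.356 m


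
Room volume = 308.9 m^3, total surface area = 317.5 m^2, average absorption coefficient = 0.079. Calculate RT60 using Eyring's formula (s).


Given values:
  V = 308.9 m^3, S = 317.5 m^2, alpha = 0.079
Formula: RT60 = 0.161 * V / (-S * ln(1 - alpha))
Compute ln(1 - 0.079) = ln(0.921) = -0.082295
Denominator: -317.5 * -0.082295 = 26.1287
Numerator: 0.161 * 308.9 = 49.7329
RT60 = 49.7329 / 26.1287 = 1.903

1.903 s


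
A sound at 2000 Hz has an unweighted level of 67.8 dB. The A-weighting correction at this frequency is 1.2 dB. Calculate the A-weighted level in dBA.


Given values:
  SPL = 67.8 dB
  A-weighting at 2000 Hz = 1.2 dB
Formula: L_A = SPL + A_weight
L_A = 67.8 + (1.2)
L_A = 69.0

69.0 dBA


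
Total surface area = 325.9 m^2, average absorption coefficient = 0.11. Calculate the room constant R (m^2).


Given values:
  S = 325.9 m^2, alpha = 0.11
Formula: R = S * alpha / (1 - alpha)
Numerator: 325.9 * 0.11 = 35.849
Denominator: 1 - 0.11 = 0.89
R = 35.849 / 0.89 = 40.28

40.28 m^2


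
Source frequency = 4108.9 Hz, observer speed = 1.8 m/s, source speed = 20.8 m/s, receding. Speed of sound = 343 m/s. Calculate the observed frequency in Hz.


Given values:
  f_s = 4108.9 Hz, v_o = 1.8 m/s, v_s = 20.8 m/s
  Direction: receding
Formula: f_o = f_s * (c - v_o) / (c + v_s)
Numerator: c - v_o = 343 - 1.8 = 341.2
Denominator: c + v_s = 343 + 20.8 = 363.8
f_o = 4108.9 * 341.2 / 363.8 = 3853.65

3853.65 Hz


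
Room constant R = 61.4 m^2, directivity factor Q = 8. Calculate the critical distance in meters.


Given values:
  R = 61.4 m^2, Q = 8
Formula: d_c = 0.141 * sqrt(Q * R)
Compute Q * R = 8 * 61.4 = 491.2
Compute sqrt(491.2) = 22.163
d_c = 0.141 * 22.163 = 3.125

3.125 m


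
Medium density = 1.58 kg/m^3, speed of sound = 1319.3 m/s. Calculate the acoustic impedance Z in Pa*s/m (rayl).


Given values:
  rho = 1.58 kg/m^3
  c = 1319.3 m/s
Formula: Z = rho * c
Z = 1.58 * 1319.3
Z = 2084.49

2084.49 rayl


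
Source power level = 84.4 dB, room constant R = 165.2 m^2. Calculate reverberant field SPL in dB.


Given values:
  Lw = 84.4 dB, R = 165.2 m^2
Formula: SPL = Lw + 10 * log10(4 / R)
Compute 4 / R = 4 / 165.2 = 0.024213
Compute 10 * log10(0.024213) = -16.1595
SPL = 84.4 + (-16.1595) = 68.24

68.24 dB


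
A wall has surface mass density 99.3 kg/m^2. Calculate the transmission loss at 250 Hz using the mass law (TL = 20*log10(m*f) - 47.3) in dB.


Given values:
  m = 99.3 kg/m^2, f = 250 Hz
Formula: TL = 20 * log10(m * f) - 47.3
Compute m * f = 99.3 * 250 = 24825.0
Compute log10(24825.0) = 4.394889
Compute 20 * 4.394889 = 87.8978
TL = 87.8978 - 47.3 = 40.6

40.6 dB


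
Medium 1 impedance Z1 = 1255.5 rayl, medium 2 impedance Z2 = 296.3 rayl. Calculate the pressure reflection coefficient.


Given values:
  Z1 = 1255.5 rayl, Z2 = 296.3 rayl
Formula: R = (Z2 - Z1) / (Z2 + Z1)
Numerator: Z2 - Z1 = 296.3 - 1255.5 = -959.2
Denominator: Z2 + Z1 = 296.3 + 1255.5 = 1551.8
R = -959.2 / 1551.8 = -0.6181

-0.6181


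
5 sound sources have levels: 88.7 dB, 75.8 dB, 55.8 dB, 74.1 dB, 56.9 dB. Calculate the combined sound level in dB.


Formula: L_total = 10 * log10( sum(10^(Li/10)) )
  Source 1: 10^(88.7/10) = 741310241.3009
  Source 2: 10^(75.8/10) = 38018939.6321
  Source 3: 10^(55.8/10) = 380189.3963
  Source 4: 10^(74.1/10) = 25703957.8277
  Source 5: 10^(56.9/10) = 489778.8194
Sum of linear values = 805903106.9764
L_total = 10 * log10(805903106.9764) = 89.06

89.06 dB


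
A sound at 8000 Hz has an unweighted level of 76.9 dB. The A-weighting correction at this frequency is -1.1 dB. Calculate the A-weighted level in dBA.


Given values:
  SPL = 76.9 dB
  A-weighting at 8000 Hz = -1.1 dB
Formula: L_A = SPL + A_weight
L_A = 76.9 + (-1.1)
L_A = 75.8

75.8 dBA


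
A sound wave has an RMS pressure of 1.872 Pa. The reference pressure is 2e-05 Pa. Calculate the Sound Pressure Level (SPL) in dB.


Given values:
  p = 1.872 Pa
  p_ref = 2e-05 Pa
Formula: SPL = 20 * log10(p / p_ref)
Compute ratio: p / p_ref = 1.872 / 2e-05 = 93600
Compute log10: log10(93600) = 4.971276
Multiply: SPL = 20 * 4.971276 = 99.43

99.43 dB


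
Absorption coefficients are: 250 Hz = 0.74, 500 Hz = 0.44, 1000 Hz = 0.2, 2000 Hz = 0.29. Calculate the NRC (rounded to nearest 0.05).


Given values:
  a_250 = 0.74, a_500 = 0.44
  a_1000 = 0.2, a_2000 = 0.29
Formula: NRC = (a250 + a500 + a1000 + a2000) / 4
Sum = 0.74 + 0.44 + 0.2 + 0.29 = 1.67
NRC = 1.67 / 4 = 0.4175
Rounded to nearest 0.05: 0.4

0.4


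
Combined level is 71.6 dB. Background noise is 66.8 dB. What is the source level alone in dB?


Given values:
  L_total = 71.6 dB, L_bg = 66.8 dB
Formula: L_source = 10 * log10(10^(L_total/10) - 10^(L_bg/10))
Convert to linear:
  10^(71.6/10) = 14454397.7075
  10^(66.8/10) = 4786300.9232
Difference: 14454397.7075 - 4786300.9232 = 9668096.7843
L_source = 10 * log10(9668096.7843) = 69.85

69.85 dB


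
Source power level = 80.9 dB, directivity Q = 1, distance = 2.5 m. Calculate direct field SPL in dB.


Given values:
  Lw = 80.9 dB, Q = 1, r = 2.5 m
Formula: SPL = Lw + 10 * log10(Q / (4 * pi * r^2))
Compute 4 * pi * r^2 = 4 * pi * 2.5^2 = 78.5398
Compute Q / denom = 1 / 78.5398 = 0.0127324
Compute 10 * log10(0.0127324) = -18.9509
SPL = 80.9 + (-18.9509) = 61.95

61.95 dB


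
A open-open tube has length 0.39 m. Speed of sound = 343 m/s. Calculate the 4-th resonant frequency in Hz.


Given values:
  Tube type: open-open, L = 0.39 m, c = 343 m/s, n = 4
Formula: f_n = n * c / (2 * L)
Compute 2 * L = 2 * 0.39 = 0.78
f = 4 * 343 / 0.78
f = 1758.97

1758.97 Hz


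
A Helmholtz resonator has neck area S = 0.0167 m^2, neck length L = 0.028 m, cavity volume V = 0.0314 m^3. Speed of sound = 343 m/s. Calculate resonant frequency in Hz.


Given values:
  S = 0.0167 m^2, L = 0.028 m, V = 0.0314 m^3, c = 343 m/s
Formula: f = (c / (2*pi)) * sqrt(S / (V * L))
Compute V * L = 0.0314 * 0.028 = 0.0008792
Compute S / (V * L) = 0.0167 / 0.0008792 = 18.9945
Compute sqrt(18.9945) = 4.358268
Compute c / (2*pi) = 343 / 6.283185 = 54.590148
f = 54.590148 * 4.358268 = 237.92

237.92 Hz


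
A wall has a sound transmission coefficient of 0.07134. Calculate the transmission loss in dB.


Given values:
  tau = 0.07134
Formula: TL = 10 * log10(1 / tau)
Compute 1 / tau = 1 / 0.07134 = 14.0174
Compute log10(14.0174) = 1.146667
TL = 10 * 1.146667 = 11.47

11.47 dB


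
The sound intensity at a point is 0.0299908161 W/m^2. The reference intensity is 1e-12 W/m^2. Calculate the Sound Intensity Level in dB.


Given values:
  I = 0.0299908161 W/m^2
  I_ref = 1e-12 W/m^2
Formula: SIL = 10 * log10(I / I_ref)
Compute ratio: I / I_ref = 29990816100
Compute log10: log10(29990816100) = 10.476988
Multiply: SIL = 10 * 10.476988 = 104.77

104.77 dB


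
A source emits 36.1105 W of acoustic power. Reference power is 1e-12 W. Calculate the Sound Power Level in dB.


Given values:
  W = 36.1105 W
  W_ref = 1e-12 W
Formula: SWL = 10 * log10(W / W_ref)
Compute ratio: W / W_ref = 36110500000000
Compute log10: log10(36110500000000) = 13.557634
Multiply: SWL = 10 * 13.557634 = 135.58

135.58 dB


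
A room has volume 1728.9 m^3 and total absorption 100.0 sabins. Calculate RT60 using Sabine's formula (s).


Given values:
  V = 1728.9 m^3
  A = 100.0 sabins
Formula: RT60 = 0.161 * V / A
Numerator: 0.161 * 1728.9 = 278.3529
RT60 = 278.3529 / 100.0 = 2.784

2.784 s


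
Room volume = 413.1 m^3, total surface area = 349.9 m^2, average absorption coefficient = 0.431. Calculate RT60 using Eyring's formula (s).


Given values:
  V = 413.1 m^3, S = 349.9 m^2, alpha = 0.431
Formula: RT60 = 0.161 * V / (-S * ln(1 - alpha))
Compute ln(1 - 0.431) = ln(0.569) = -0.563875
Denominator: -349.9 * -0.563875 = 197.2999
Numerator: 0.161 * 413.1 = 66.5091
RT60 = 66.5091 / 197.2999 = 0.337

0.337 s


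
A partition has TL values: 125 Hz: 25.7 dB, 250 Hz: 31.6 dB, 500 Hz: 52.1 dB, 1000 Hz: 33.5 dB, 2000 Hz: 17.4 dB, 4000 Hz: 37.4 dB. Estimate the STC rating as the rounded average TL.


Given TL values at each frequency:
  125 Hz: 25.7 dB
  250 Hz: 31.6 dB
  500 Hz: 52.1 dB
  1000 Hz: 33.5 dB
  2000 Hz: 17.4 dB
  4000 Hz: 37.4 dB
Formula: STC ~ round(average of TL values)
Sum = 25.7 + 31.6 + 52.1 + 33.5 + 17.4 + 37.4 = 197.7
Average = 197.7 / 6 = 32.95
Rounded: 33

33


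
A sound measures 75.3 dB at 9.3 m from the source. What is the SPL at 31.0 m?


Given values:
  SPL1 = 75.3 dB, r1 = 9.3 m, r2 = 31.0 m
Formula: SPL2 = SPL1 - 20 * log10(r2 / r1)
Compute ratio: r2 / r1 = 31.0 / 9.3 = 3.3333
Compute log10: log10(3.3333) = 0.522874
Compute drop: 20 * 0.522874 = 10.4575
SPL2 = 75.3 - 10.4575 = 64.84

64.84 dB


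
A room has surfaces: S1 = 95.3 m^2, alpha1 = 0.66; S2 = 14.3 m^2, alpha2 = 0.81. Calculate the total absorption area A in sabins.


Given surfaces:
  Surface 1: 95.3 * 0.66 = 62.898
  Surface 2: 14.3 * 0.81 = 11.583
Formula: A = sum(Si * alpha_i)
A = 62.898 + 11.583
A = 74.48

74.48 sabins


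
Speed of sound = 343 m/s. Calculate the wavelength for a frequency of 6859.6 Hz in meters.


Given values:
  c = 343 m/s, f = 6859.6 Hz
Formula: lambda = c / f
lambda = 343 / 6859.6
lambda = 0.05

0.05 m


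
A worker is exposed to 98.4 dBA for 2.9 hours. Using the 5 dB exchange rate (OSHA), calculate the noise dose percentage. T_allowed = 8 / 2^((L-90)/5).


Given values:
  L = 98.4 dBA, T = 2.9 hours
Formula: T_allowed = 8 / 2^((L - 90) / 5)
Compute exponent: (98.4 - 90) / 5 = 1.68
Compute 2^(1.68) = 3.20428
T_allowed = 8 / 3.20428 = 2.496661 hours
Dose = (T / T_allowed) * 100
Dose = (2.9 / 2.496661) * 100 = 116.16

116.16 %


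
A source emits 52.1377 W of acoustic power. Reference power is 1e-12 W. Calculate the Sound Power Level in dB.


Given values:
  W = 52.1377 W
  W_ref = 1e-12 W
Formula: SWL = 10 * log10(W / W_ref)
Compute ratio: W / W_ref = 52137700000000
Compute log10: log10(52137700000000) = 13.717152
Multiply: SWL = 10 * 13.717152 = 137.17

137.17 dB


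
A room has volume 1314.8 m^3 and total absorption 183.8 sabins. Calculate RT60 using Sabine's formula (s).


Given values:
  V = 1314.8 m^3
  A = 183.8 sabins
Formula: RT60 = 0.161 * V / A
Numerator: 0.161 * 1314.8 = 211.6828
RT60 = 211.6828 / 183.8 = 1.152

1.152 s


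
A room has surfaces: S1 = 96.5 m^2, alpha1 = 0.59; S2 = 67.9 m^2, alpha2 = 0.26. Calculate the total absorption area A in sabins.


Given surfaces:
  Surface 1: 96.5 * 0.59 = 56.935
  Surface 2: 67.9 * 0.26 = 17.654
Formula: A = sum(Si * alpha_i)
A = 56.935 + 17.654
A = 74.59

74.59 sabins


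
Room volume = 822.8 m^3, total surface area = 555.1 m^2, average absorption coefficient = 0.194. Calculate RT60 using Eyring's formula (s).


Given values:
  V = 822.8 m^3, S = 555.1 m^2, alpha = 0.194
Formula: RT60 = 0.161 * V / (-S * ln(1 - alpha))
Compute ln(1 - 0.194) = ln(0.806) = -0.215672
Denominator: -555.1 * -0.215672 = 119.7195
Numerator: 0.161 * 822.8 = 132.4708
RT60 = 132.4708 / 119.7195 = 1.107

1.107 s


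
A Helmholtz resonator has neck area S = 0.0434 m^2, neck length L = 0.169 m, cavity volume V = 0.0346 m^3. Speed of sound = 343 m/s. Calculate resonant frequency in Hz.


Given values:
  S = 0.0434 m^2, L = 0.169 m, V = 0.0346 m^3, c = 343 m/s
Formula: f = (c / (2*pi)) * sqrt(S / (V * L))
Compute V * L = 0.0346 * 0.169 = 0.0058474
Compute S / (V * L) = 0.0434 / 0.0058474 = 7.4221
Compute sqrt(7.4221) = 2.724353
Compute c / (2*pi) = 343 / 6.283185 = 54.590148
f = 54.590148 * 2.724353 = 148.72

148.72 Hz


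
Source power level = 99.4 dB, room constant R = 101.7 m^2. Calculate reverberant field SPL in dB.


Given values:
  Lw = 99.4 dB, R = 101.7 m^2
Formula: SPL = Lw + 10 * log10(4 / R)
Compute 4 / R = 4 / 101.7 = 0.039331
Compute 10 * log10(0.039331) = -14.0527
SPL = 99.4 + (-14.0527) = 85.35

85.35 dB


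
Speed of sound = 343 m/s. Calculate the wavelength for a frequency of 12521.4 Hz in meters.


Given values:
  c = 343 m/s, f = 12521.4 Hz
Formula: lambda = c / f
lambda = 343 / 12521.4
lambda = 0.0274

0.0274 m


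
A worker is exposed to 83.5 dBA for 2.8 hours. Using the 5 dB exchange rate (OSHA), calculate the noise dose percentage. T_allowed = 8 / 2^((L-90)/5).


Given values:
  L = 83.5 dBA, T = 2.8 hours
Formula: T_allowed = 8 / 2^((L - 90) / 5)
Compute exponent: (83.5 - 90) / 5 = -1.3
Compute 2^(-1.3) = 0.406126
T_allowed = 8 / 0.406126 = 19.69832 hours
Dose = (T / T_allowed) * 100
Dose = (2.8 / 19.69832) * 100 = 14.21

14.21 %


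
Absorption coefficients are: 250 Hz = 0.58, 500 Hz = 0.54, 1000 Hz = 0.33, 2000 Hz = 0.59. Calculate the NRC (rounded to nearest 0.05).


Given values:
  a_250 = 0.58, a_500 = 0.54
  a_1000 = 0.33, a_2000 = 0.59
Formula: NRC = (a250 + a500 + a1000 + a2000) / 4
Sum = 0.58 + 0.54 + 0.33 + 0.59 = 2.04
NRC = 2.04 / 4 = 0.51
Rounded to nearest 0.05: 0.5

0.5


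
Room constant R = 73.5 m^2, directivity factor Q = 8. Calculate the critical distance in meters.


Given values:
  R = 73.5 m^2, Q = 8
Formula: d_c = 0.141 * sqrt(Q * R)
Compute Q * R = 8 * 73.5 = 588.0
Compute sqrt(588.0) = 24.2487
d_c = 0.141 * 24.2487 = 3.419

3.419 m


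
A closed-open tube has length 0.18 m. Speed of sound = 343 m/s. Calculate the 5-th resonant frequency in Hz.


Given values:
  Tube type: closed-open, L = 0.18 m, c = 343 m/s, n = 5
Formula: f_n = (2n - 1) * c / (4 * L)
Compute 2n - 1 = 2*5 - 1 = 9
Compute 4 * L = 4 * 0.18 = 0.72
f = 9 * 343 / 0.72
f = 4287.5

4287.5 Hz


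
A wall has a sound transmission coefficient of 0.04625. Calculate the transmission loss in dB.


Given values:
  tau = 0.04625
Formula: TL = 10 * log10(1 / tau)
Compute 1 / tau = 1 / 0.04625 = 21.6216
Compute log10(21.6216) = 1.334888
TL = 10 * 1.334888 = 13.35

13.35 dB


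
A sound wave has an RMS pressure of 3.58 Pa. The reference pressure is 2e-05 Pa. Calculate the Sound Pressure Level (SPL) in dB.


Given values:
  p = 3.58 Pa
  p_ref = 2e-05 Pa
Formula: SPL = 20 * log10(p / p_ref)
Compute ratio: p / p_ref = 3.58 / 2e-05 = 179000
Compute log10: log10(179000) = 5.252853
Multiply: SPL = 20 * 5.252853 = 105.06

105.06 dB


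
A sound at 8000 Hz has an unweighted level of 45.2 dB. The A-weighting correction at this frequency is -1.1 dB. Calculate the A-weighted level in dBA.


Given values:
  SPL = 45.2 dB
  A-weighting at 8000 Hz = -1.1 dB
Formula: L_A = SPL + A_weight
L_A = 45.2 + (-1.1)
L_A = 44.1

44.1 dBA


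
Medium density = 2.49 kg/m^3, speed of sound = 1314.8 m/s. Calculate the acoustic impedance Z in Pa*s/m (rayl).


Given values:
  rho = 2.49 kg/m^3
  c = 1314.8 m/s
Formula: Z = rho * c
Z = 2.49 * 1314.8
Z = 3273.85

3273.85 rayl


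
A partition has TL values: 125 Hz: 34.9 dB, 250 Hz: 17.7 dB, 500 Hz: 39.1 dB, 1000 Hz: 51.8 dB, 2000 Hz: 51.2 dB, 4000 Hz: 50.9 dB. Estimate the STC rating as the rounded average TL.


Given TL values at each frequency:
  125 Hz: 34.9 dB
  250 Hz: 17.7 dB
  500 Hz: 39.1 dB
  1000 Hz: 51.8 dB
  2000 Hz: 51.2 dB
  4000 Hz: 50.9 dB
Formula: STC ~ round(average of TL values)
Sum = 34.9 + 17.7 + 39.1 + 51.8 + 51.2 + 50.9 = 245.6
Average = 245.6 / 6 = 40.93
Rounded: 41

41


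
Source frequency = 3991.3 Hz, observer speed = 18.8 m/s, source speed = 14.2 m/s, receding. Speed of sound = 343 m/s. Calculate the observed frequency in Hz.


Given values:
  f_s = 3991.3 Hz, v_o = 18.8 m/s, v_s = 14.2 m/s
  Direction: receding
Formula: f_o = f_s * (c - v_o) / (c + v_s)
Numerator: c - v_o = 343 - 18.8 = 324.2
Denominator: c + v_s = 343 + 14.2 = 357.2
f_o = 3991.3 * 324.2 / 357.2 = 3622.56

3622.56 Hz


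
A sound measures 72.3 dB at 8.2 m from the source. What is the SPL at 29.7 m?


Given values:
  SPL1 = 72.3 dB, r1 = 8.2 m, r2 = 29.7 m
Formula: SPL2 = SPL1 - 20 * log10(r2 / r1)
Compute ratio: r2 / r1 = 29.7 / 8.2 = 3.622
Compute log10: log10(3.622) = 0.558948
Compute drop: 20 * 0.558948 = 11.179
SPL2 = 72.3 - 11.179 = 61.12

61.12 dB


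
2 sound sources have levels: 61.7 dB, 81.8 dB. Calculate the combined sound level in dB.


Formula: L_total = 10 * log10( sum(10^(Li/10)) )
  Source 1: 10^(61.7/10) = 1479108.3882
  Source 2: 10^(81.8/10) = 151356124.8436
Sum of linear values = 152835233.2318
L_total = 10 * log10(152835233.2318) = 81.84

81.84 dB


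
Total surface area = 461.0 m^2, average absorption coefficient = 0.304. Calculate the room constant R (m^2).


Given values:
  S = 461.0 m^2, alpha = 0.304
Formula: R = S * alpha / (1 - alpha)
Numerator: 461.0 * 0.304 = 140.144
Denominator: 1 - 0.304 = 0.696
R = 140.144 / 0.696 = 201.36

201.36 m^2


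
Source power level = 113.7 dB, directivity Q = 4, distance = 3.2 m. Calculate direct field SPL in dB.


Given values:
  Lw = 113.7 dB, Q = 4, r = 3.2 m
Formula: SPL = Lw + 10 * log10(Q / (4 * pi * r^2))
Compute 4 * pi * r^2 = 4 * pi * 3.2^2 = 128.6796
Compute Q / denom = 4 / 128.6796 = 0.03108496
Compute 10 * log10(0.03108496) = -15.0745
SPL = 113.7 + (-15.0745) = 98.63

98.63 dB


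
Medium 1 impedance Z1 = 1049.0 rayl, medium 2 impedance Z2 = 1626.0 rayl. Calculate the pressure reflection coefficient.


Given values:
  Z1 = 1049.0 rayl, Z2 = 1626.0 rayl
Formula: R = (Z2 - Z1) / (Z2 + Z1)
Numerator: Z2 - Z1 = 1626.0 - 1049.0 = 577.0
Denominator: Z2 + Z1 = 1626.0 + 1049.0 = 2675.0
R = 577.0 / 2675.0 = 0.2157

0.2157


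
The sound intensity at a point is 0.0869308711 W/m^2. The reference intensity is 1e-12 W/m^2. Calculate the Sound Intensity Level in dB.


Given values:
  I = 0.0869308711 W/m^2
  I_ref = 1e-12 W/m^2
Formula: SIL = 10 * log10(I / I_ref)
Compute ratio: I / I_ref = 86930871100
Compute log10: log10(86930871100) = 10.939174
Multiply: SIL = 10 * 10.939174 = 109.39

109.39 dB


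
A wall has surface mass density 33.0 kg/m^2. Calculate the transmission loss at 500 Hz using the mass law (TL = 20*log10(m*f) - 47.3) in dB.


Given values:
  m = 33.0 kg/m^2, f = 500 Hz
Formula: TL = 20 * log10(m * f) - 47.3
Compute m * f = 33.0 * 500 = 16500.0
Compute log10(16500.0) = 4.217484
Compute 20 * 4.217484 = 84.3497
TL = 84.3497 - 47.3 = 37.05

37.05 dB


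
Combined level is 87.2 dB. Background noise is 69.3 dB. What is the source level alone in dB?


Given values:
  L_total = 87.2 dB, L_bg = 69.3 dB
Formula: L_source = 10 * log10(10^(L_total/10) - 10^(L_bg/10))
Convert to linear:
  10^(87.2/10) = 524807460.2498
  10^(69.3/10) = 8511380.382
Difference: 524807460.2498 - 8511380.382 = 516296079.8678
L_source = 10 * log10(516296079.8678) = 87.13

87.13 dB


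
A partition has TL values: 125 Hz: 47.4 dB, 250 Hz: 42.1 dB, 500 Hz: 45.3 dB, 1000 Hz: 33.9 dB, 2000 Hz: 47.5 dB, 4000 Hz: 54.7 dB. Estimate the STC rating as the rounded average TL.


Given TL values at each frequency:
  125 Hz: 47.4 dB
  250 Hz: 42.1 dB
  500 Hz: 45.3 dB
  1000 Hz: 33.9 dB
  2000 Hz: 47.5 dB
  4000 Hz: 54.7 dB
Formula: STC ~ round(average of TL values)
Sum = 47.4 + 42.1 + 45.3 + 33.9 + 47.5 + 54.7 = 270.9
Average = 270.9 / 6 = 45.15
Rounded: 45

45


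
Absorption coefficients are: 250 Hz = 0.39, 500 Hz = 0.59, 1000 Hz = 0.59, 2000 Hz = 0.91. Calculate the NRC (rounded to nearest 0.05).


Given values:
  a_250 = 0.39, a_500 = 0.59
  a_1000 = 0.59, a_2000 = 0.91
Formula: NRC = (a250 + a500 + a1000 + a2000) / 4
Sum = 0.39 + 0.59 + 0.59 + 0.91 = 2.48
NRC = 2.48 / 4 = 0.62
Rounded to nearest 0.05: 0.6

0.6


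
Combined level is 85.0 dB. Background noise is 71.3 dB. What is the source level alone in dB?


Given values:
  L_total = 85.0 dB, L_bg = 71.3 dB
Formula: L_source = 10 * log10(10^(L_total/10) - 10^(L_bg/10))
Convert to linear:
  10^(85.0/10) = 316227766.0168
  10^(71.3/10) = 13489628.8259
Difference: 316227766.0168 - 13489628.8259 = 302738137.1909
L_source = 10 * log10(302738137.1909) = 84.81

84.81 dB


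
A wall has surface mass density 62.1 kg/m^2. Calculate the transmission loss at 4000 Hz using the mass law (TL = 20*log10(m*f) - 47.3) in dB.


Given values:
  m = 62.1 kg/m^2, f = 4000 Hz
Formula: TL = 20 * log10(m * f) - 47.3
Compute m * f = 62.1 * 4000 = 248400.0
Compute log10(248400.0) = 5.395152
Compute 20 * 5.395152 = 107.903
TL = 107.903 - 47.3 = 60.6

60.6 dB


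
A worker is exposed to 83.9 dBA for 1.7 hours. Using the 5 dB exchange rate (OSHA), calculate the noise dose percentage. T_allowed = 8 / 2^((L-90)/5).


Given values:
  L = 83.9 dBA, T = 1.7 hours
Formula: T_allowed = 8 / 2^((L - 90) / 5)
Compute exponent: (83.9 - 90) / 5 = -1.22
Compute 2^(-1.22) = 0.429283
T_allowed = 8 / 0.429283 = 18.635725 hours
Dose = (T / T_allowed) * 100
Dose = (1.7 / 18.635725) * 100 = 9.12

9.12 %


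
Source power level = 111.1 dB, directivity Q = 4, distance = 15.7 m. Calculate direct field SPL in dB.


Given values:
  Lw = 111.1 dB, Q = 4, r = 15.7 m
Formula: SPL = Lw + 10 * log10(Q / (4 * pi * r^2))
Compute 4 * pi * r^2 = 4 * pi * 15.7^2 = 3097.4847
Compute Q / denom = 4 / 3097.4847 = 0.00129137
Compute 10 * log10(0.00129137) = -28.8895
SPL = 111.1 + (-28.8895) = 82.21

82.21 dB


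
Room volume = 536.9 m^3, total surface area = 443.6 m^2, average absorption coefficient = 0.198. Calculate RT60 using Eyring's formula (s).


Given values:
  V = 536.9 m^3, S = 443.6 m^2, alpha = 0.198
Formula: RT60 = 0.161 * V / (-S * ln(1 - alpha))
Compute ln(1 - 0.198) = ln(0.802) = -0.220647
Denominator: -443.6 * -0.220647 = 97.879
Numerator: 0.161 * 536.9 = 86.4409
RT60 = 86.4409 / 97.879 = 0.883

0.883 s


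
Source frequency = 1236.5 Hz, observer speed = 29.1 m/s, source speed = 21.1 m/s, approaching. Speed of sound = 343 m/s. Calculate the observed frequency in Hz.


Given values:
  f_s = 1236.5 Hz, v_o = 29.1 m/s, v_s = 21.1 m/s
  Direction: approaching
Formula: f_o = f_s * (c + v_o) / (c - v_s)
Numerator: c + v_o = 343 + 29.1 = 372.1
Denominator: c - v_s = 343 - 21.1 = 321.9
f_o = 1236.5 * 372.1 / 321.9 = 1429.33

1429.33 Hz


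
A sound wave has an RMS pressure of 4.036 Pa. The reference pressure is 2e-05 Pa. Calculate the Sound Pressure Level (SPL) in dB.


Given values:
  p = 4.036 Pa
  p_ref = 2e-05 Pa
Formula: SPL = 20 * log10(p / p_ref)
Compute ratio: p / p_ref = 4.036 / 2e-05 = 201800
Compute log10: log10(201800) = 5.304921
Multiply: SPL = 20 * 5.304921 = 106.1

106.1 dB


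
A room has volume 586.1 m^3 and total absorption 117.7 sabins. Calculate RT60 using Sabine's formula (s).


Given values:
  V = 586.1 m^3
  A = 117.7 sabins
Formula: RT60 = 0.161 * V / A
Numerator: 0.161 * 586.1 = 94.3621
RT60 = 94.3621 / 117.7 = 0.802

0.802 s


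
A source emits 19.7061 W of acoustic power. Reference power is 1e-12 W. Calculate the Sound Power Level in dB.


Given values:
  W = 19.7061 W
  W_ref = 1e-12 W
Formula: SWL = 10 * log10(W / W_ref)
Compute ratio: W / W_ref = 19706100000000
Compute log10: log10(19706100000000) = 13.294601
Multiply: SWL = 10 * 13.294601 = 132.95

132.95 dB


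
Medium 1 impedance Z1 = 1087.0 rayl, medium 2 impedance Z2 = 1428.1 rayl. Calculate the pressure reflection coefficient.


Given values:
  Z1 = 1087.0 rayl, Z2 = 1428.1 rayl
Formula: R = (Z2 - Z1) / (Z2 + Z1)
Numerator: Z2 - Z1 = 1428.1 - 1087.0 = 341.1
Denominator: Z2 + Z1 = 1428.1 + 1087.0 = 2515.1
R = 341.1 / 2515.1 = 0.1356

0.1356


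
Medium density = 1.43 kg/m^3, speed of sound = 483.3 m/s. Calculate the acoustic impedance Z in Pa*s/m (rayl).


Given values:
  rho = 1.43 kg/m^3
  c = 483.3 m/s
Formula: Z = rho * c
Z = 1.43 * 483.3
Z = 691.12

691.12 rayl


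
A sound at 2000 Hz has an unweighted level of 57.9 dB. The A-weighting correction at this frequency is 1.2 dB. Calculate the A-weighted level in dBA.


Given values:
  SPL = 57.9 dB
  A-weighting at 2000 Hz = 1.2 dB
Formula: L_A = SPL + A_weight
L_A = 57.9 + (1.2)
L_A = 59.1

59.1 dBA


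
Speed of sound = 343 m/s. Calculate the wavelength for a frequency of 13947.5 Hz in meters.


Given values:
  c = 343 m/s, f = 13947.5 Hz
Formula: lambda = c / f
lambda = 343 / 13947.5
lambda = 0.0246

0.0246 m


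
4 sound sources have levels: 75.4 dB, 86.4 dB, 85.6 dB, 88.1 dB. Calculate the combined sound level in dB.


Formula: L_total = 10 * log10( sum(10^(Li/10)) )
  Source 1: 10^(75.4/10) = 34673685.0453
  Source 2: 10^(86.4/10) = 436515832.2402
  Source 3: 10^(85.6/10) = 363078054.7701
  Source 4: 10^(88.1/10) = 645654229.0347
Sum of linear values = 1479921801.0903
L_total = 10 * log10(1479921801.0903) = 91.7

91.7 dB


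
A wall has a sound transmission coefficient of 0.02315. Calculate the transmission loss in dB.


Given values:
  tau = 0.02315
Formula: TL = 10 * log10(1 / tau)
Compute 1 / tau = 1 / 0.02315 = 43.1965
Compute log10(43.1965) = 1.635449
TL = 10 * 1.635449 = 16.35

16.35 dB


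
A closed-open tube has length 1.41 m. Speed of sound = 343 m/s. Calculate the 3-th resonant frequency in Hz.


Given values:
  Tube type: closed-open, L = 1.41 m, c = 343 m/s, n = 3
Formula: f_n = (2n - 1) * c / (4 * L)
Compute 2n - 1 = 2*3 - 1 = 5
Compute 4 * L = 4 * 1.41 = 5.64
f = 5 * 343 / 5.64
f = 304.08

304.08 Hz


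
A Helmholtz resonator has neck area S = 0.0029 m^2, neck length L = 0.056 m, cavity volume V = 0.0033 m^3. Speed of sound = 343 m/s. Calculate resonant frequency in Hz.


Given values:
  S = 0.0029 m^2, L = 0.056 m, V = 0.0033 m^3, c = 343 m/s
Formula: f = (c / (2*pi)) * sqrt(S / (V * L))
Compute V * L = 0.0033 * 0.056 = 0.0001848
Compute S / (V * L) = 0.0029 / 0.0001848 = 15.6926
Compute sqrt(15.6926) = 3.961389
Compute c / (2*pi) = 343 / 6.283185 = 54.590148
f = 54.590148 * 3.961389 = 216.25

216.25 Hz


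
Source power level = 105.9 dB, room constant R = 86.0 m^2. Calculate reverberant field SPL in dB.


Given values:
  Lw = 105.9 dB, R = 86.0 m^2
Formula: SPL = Lw + 10 * log10(4 / R)
Compute 4 / R = 4 / 86.0 = 0.046512
Compute 10 * log10(0.046512) = -13.3243
SPL = 105.9 + (-13.3243) = 92.58

92.58 dB


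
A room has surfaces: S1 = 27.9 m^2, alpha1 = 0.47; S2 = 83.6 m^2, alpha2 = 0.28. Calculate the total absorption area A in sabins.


Given surfaces:
  Surface 1: 27.9 * 0.47 = 13.113
  Surface 2: 83.6 * 0.28 = 23.408
Formula: A = sum(Si * alpha_i)
A = 13.113 + 23.408
A = 36.52

36.52 sabins


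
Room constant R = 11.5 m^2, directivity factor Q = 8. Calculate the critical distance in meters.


Given values:
  R = 11.5 m^2, Q = 8
Formula: d_c = 0.141 * sqrt(Q * R)
Compute Q * R = 8 * 11.5 = 92.0
Compute sqrt(92.0) = 9.5917
d_c = 0.141 * 9.5917 = 1.352

1.352 m


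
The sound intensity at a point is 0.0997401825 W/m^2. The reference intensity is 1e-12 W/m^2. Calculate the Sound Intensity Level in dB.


Given values:
  I = 0.0997401825 W/m^2
  I_ref = 1e-12 W/m^2
Formula: SIL = 10 * log10(I / I_ref)
Compute ratio: I / I_ref = 99740182500
Compute log10: log10(99740182500) = 10.99887
Multiply: SIL = 10 * 10.99887 = 109.99

109.99 dB


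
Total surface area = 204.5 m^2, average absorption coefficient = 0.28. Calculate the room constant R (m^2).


Given values:
  S = 204.5 m^2, alpha = 0.28
Formula: R = S * alpha / (1 - alpha)
Numerator: 204.5 * 0.28 = 57.26
Denominator: 1 - 0.28 = 0.72
R = 57.26 / 0.72 = 79.53

79.53 m^2


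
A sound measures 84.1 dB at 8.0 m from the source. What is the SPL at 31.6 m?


Given values:
  SPL1 = 84.1 dB, r1 = 8.0 m, r2 = 31.6 m
Formula: SPL2 = SPL1 - 20 * log10(r2 / r1)
Compute ratio: r2 / r1 = 31.6 / 8.0 = 3.95
Compute log10: log10(3.95) = 0.596597
Compute drop: 20 * 0.596597 = 11.9319
SPL2 = 84.1 - 11.9319 = 72.17

72.17 dB


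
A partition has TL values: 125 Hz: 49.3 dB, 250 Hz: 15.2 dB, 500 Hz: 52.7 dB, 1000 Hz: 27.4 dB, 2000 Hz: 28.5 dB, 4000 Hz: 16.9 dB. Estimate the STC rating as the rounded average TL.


Given TL values at each frequency:
  125 Hz: 49.3 dB
  250 Hz: 15.2 dB
  500 Hz: 52.7 dB
  1000 Hz: 27.4 dB
  2000 Hz: 28.5 dB
  4000 Hz: 16.9 dB
Formula: STC ~ round(average of TL values)
Sum = 49.3 + 15.2 + 52.7 + 27.4 + 28.5 + 16.9 = 190.0
Average = 190.0 / 6 = 31.67
Rounded: 32

32


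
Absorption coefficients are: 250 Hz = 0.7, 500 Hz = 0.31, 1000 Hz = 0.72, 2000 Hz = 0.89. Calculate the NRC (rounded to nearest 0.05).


Given values:
  a_250 = 0.7, a_500 = 0.31
  a_1000 = 0.72, a_2000 = 0.89
Formula: NRC = (a250 + a500 + a1000 + a2000) / 4
Sum = 0.7 + 0.31 + 0.72 + 0.89 = 2.62
NRC = 2.62 / 4 = 0.655
Rounded to nearest 0.05: 0.65

0.65


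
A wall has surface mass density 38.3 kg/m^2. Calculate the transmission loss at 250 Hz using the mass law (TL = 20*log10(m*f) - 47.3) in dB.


Given values:
  m = 38.3 kg/m^2, f = 250 Hz
Formula: TL = 20 * log10(m * f) - 47.3
Compute m * f = 38.3 * 250 = 9575.0
Compute log10(9575.0) = 3.981139
Compute 20 * 3.981139 = 79.6228
TL = 79.6228 - 47.3 = 32.32

32.32 dB


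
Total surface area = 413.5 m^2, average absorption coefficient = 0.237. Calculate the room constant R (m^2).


Given values:
  S = 413.5 m^2, alpha = 0.237
Formula: R = S * alpha / (1 - alpha)
Numerator: 413.5 * 0.237 = 97.9995
Denominator: 1 - 0.237 = 0.763
R = 97.9995 / 0.763 = 128.44

128.44 m^2


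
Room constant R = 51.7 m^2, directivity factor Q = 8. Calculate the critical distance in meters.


Given values:
  R = 51.7 m^2, Q = 8
Formula: d_c = 0.141 * sqrt(Q * R)
Compute Q * R = 8 * 51.7 = 413.6
Compute sqrt(413.6) = 20.3372
d_c = 0.141 * 20.3372 = 2.868

2.868 m


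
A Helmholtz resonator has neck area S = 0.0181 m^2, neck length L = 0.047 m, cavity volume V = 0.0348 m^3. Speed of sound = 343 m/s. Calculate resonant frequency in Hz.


Given values:
  S = 0.0181 m^2, L = 0.047 m, V = 0.0348 m^3, c = 343 m/s
Formula: f = (c / (2*pi)) * sqrt(S / (V * L))
Compute V * L = 0.0348 * 0.047 = 0.0016356
Compute S / (V * L) = 0.0181 / 0.0016356 = 11.0663
Compute sqrt(11.0663) = 3.326605
Compute c / (2*pi) = 343 / 6.283185 = 54.590148
f = 54.590148 * 3.326605 = 181.6

181.6 Hz


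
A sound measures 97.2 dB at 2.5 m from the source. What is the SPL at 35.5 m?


Given values:
  SPL1 = 97.2 dB, r1 = 2.5 m, r2 = 35.5 m
Formula: SPL2 = SPL1 - 20 * log10(r2 / r1)
Compute ratio: r2 / r1 = 35.5 / 2.5 = 14.2
Compute log10: log10(14.2) = 1.152288
Compute drop: 20 * 1.152288 = 23.0458
SPL2 = 97.2 - 23.0458 = 74.15

74.15 dB


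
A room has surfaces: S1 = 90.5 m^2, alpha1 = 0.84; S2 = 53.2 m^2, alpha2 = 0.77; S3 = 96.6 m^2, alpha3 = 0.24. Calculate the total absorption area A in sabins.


Given surfaces:
  Surface 1: 90.5 * 0.84 = 76.02
  Surface 2: 53.2 * 0.77 = 40.964
  Surface 3: 96.6 * 0.24 = 23.184
Formula: A = sum(Si * alpha_i)
A = 76.02 + 40.964 + 23.184
A = 140.17

140.17 sabins


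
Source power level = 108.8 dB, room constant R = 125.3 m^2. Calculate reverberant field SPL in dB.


Given values:
  Lw = 108.8 dB, R = 125.3 m^2
Formula: SPL = Lw + 10 * log10(4 / R)
Compute 4 / R = 4 / 125.3 = 0.031923
Compute 10 * log10(0.031923) = -14.959
SPL = 108.8 + (-14.959) = 93.84

93.84 dB


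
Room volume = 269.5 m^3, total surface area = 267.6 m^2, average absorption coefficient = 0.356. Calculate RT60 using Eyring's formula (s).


Given values:
  V = 269.5 m^3, S = 267.6 m^2, alpha = 0.356
Formula: RT60 = 0.161 * V / (-S * ln(1 - alpha))
Compute ln(1 - 0.356) = ln(0.644) = -0.440057
Denominator: -267.6 * -0.440057 = 117.7593
Numerator: 0.161 * 269.5 = 43.3895
RT60 = 43.3895 / 117.7593 = 0.368

0.368 s


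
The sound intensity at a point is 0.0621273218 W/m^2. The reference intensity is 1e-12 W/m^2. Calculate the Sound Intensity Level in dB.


Given values:
  I = 0.0621273218 W/m^2
  I_ref = 1e-12 W/m^2
Formula: SIL = 10 * log10(I / I_ref)
Compute ratio: I / I_ref = 62127321800
Compute log10: log10(62127321800) = 10.793283
Multiply: SIL = 10 * 10.793283 = 107.93

107.93 dB


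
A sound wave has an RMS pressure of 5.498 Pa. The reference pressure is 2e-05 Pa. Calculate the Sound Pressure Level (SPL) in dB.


Given values:
  p = 5.498 Pa
  p_ref = 2e-05 Pa
Formula: SPL = 20 * log10(p / p_ref)
Compute ratio: p / p_ref = 5.498 / 2e-05 = 274900
Compute log10: log10(274900) = 5.439175
Multiply: SPL = 20 * 5.439175 = 108.78

108.78 dB


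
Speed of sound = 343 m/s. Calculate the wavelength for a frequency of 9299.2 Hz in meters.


Given values:
  c = 343 m/s, f = 9299.2 Hz
Formula: lambda = c / f
lambda = 343 / 9299.2
lambda = 0.0369

0.0369 m


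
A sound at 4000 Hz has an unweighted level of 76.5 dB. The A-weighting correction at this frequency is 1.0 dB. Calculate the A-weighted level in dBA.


Given values:
  SPL = 76.5 dB
  A-weighting at 4000 Hz = 1.0 dB
Formula: L_A = SPL + A_weight
L_A = 76.5 + (1.0)
L_A = 77.5

77.5 dBA


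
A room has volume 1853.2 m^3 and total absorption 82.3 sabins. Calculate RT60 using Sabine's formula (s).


Given values:
  V = 1853.2 m^3
  A = 82.3 sabins
Formula: RT60 = 0.161 * V / A
Numerator: 0.161 * 1853.2 = 298.3652
RT60 = 298.3652 / 82.3 = 3.625

3.625 s


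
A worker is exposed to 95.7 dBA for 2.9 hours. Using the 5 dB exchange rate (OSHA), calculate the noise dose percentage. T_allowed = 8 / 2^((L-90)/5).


Given values:
  L = 95.7 dBA, T = 2.9 hours
Formula: T_allowed = 8 / 2^((L - 90) / 5)
Compute exponent: (95.7 - 90) / 5 = 1.14
Compute 2^(1.14) = 2.20381
T_allowed = 8 / 2.20381 = 3.630077 hours
Dose = (T / T_allowed) * 100
Dose = (2.9 / 3.630077) * 100 = 79.89

79.89 %


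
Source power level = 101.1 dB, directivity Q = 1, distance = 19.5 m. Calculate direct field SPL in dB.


Given values:
  Lw = 101.1 dB, Q = 1, r = 19.5 m
Formula: SPL = Lw + 10 * log10(Q / (4 * pi * r^2))
Compute 4 * pi * r^2 = 4 * pi * 19.5^2 = 4778.3624
Compute Q / denom = 1 / 4778.3624 = 0.00020928
Compute 10 * log10(0.00020928) = -36.7927
SPL = 101.1 + (-36.7927) = 64.31

64.31 dB


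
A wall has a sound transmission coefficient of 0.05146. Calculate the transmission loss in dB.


Given values:
  tau = 0.05146
Formula: TL = 10 * log10(1 / tau)
Compute 1 / tau = 1 / 0.05146 = 19.4326
Compute log10(19.4326) = 1.288531
TL = 10 * 1.288531 = 12.89

12.89 dB


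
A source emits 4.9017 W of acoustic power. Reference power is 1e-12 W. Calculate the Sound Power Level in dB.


Given values:
  W = 4.9017 W
  W_ref = 1e-12 W
Formula: SWL = 10 * log10(W / W_ref)
Compute ratio: W / W_ref = 4901700000000
Compute log10: log10(4901700000000) = 12.690347
Multiply: SWL = 10 * 12.690347 = 126.9

126.9 dB


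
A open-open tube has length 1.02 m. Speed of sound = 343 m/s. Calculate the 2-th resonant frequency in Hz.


Given values:
  Tube type: open-open, L = 1.02 m, c = 343 m/s, n = 2
Formula: f_n = n * c / (2 * L)
Compute 2 * L = 2 * 1.02 = 2.04
f = 2 * 343 / 2.04
f = 336.27

336.27 Hz


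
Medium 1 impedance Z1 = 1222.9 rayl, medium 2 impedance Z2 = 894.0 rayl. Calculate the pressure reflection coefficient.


Given values:
  Z1 = 1222.9 rayl, Z2 = 894.0 rayl
Formula: R = (Z2 - Z1) / (Z2 + Z1)
Numerator: Z2 - Z1 = 894.0 - 1222.9 = -328.9
Denominator: Z2 + Z1 = 894.0 + 1222.9 = 2116.9
R = -328.9 / 2116.9 = -0.1554

-0.1554


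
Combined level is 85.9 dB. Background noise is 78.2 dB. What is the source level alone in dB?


Given values:
  L_total = 85.9 dB, L_bg = 78.2 dB
Formula: L_source = 10 * log10(10^(L_total/10) - 10^(L_bg/10))
Convert to linear:
  10^(85.9/10) = 389045144.9943
  10^(78.2/10) = 66069344.8008
Difference: 389045144.9943 - 66069344.8008 = 322975800.1935
L_source = 10 * log10(322975800.1935) = 85.09

85.09 dB


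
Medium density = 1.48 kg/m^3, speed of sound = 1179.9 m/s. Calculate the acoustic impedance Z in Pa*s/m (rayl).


Given values:
  rho = 1.48 kg/m^3
  c = 1179.9 m/s
Formula: Z = rho * c
Z = 1.48 * 1179.9
Z = 1746.25

1746.25 rayl


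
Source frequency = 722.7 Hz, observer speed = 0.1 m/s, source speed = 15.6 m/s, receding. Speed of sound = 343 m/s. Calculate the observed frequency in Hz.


Given values:
  f_s = 722.7 Hz, v_o = 0.1 m/s, v_s = 15.6 m/s
  Direction: receding
Formula: f_o = f_s * (c - v_o) / (c + v_s)
Numerator: c - v_o = 343 - 0.1 = 342.9
Denominator: c + v_s = 343 + 15.6 = 358.6
f_o = 722.7 * 342.9 / 358.6 = 691.06

691.06 Hz


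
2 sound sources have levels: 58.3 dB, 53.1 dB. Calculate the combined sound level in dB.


Formula: L_total = 10 * log10( sum(10^(Li/10)) )
  Source 1: 10^(58.3/10) = 676082.9754
  Source 2: 10^(53.1/10) = 204173.7945
Sum of linear values = 880256.7699
L_total = 10 * log10(880256.7699) = 59.45

59.45 dB


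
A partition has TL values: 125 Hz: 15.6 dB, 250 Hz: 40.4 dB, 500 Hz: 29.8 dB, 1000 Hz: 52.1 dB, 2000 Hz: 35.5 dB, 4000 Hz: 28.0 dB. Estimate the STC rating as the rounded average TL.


Given TL values at each frequency:
  125 Hz: 15.6 dB
  250 Hz: 40.4 dB
  500 Hz: 29.8 dB
  1000 Hz: 52.1 dB
  2000 Hz: 35.5 dB
  4000 Hz: 28.0 dB
Formula: STC ~ round(average of TL values)
Sum = 15.6 + 40.4 + 29.8 + 52.1 + 35.5 + 28.0 = 201.4
Average = 201.4 / 6 = 33.57
Rounded: 34

34


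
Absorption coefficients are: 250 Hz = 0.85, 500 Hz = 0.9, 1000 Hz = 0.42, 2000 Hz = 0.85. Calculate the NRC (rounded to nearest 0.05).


Given values:
  a_250 = 0.85, a_500 = 0.9
  a_1000 = 0.42, a_2000 = 0.85
Formula: NRC = (a250 + a500 + a1000 + a2000) / 4
Sum = 0.85 + 0.9 + 0.42 + 0.85 = 3.02
NRC = 3.02 / 4 = 0.755
Rounded to nearest 0.05: 0.75

0.75


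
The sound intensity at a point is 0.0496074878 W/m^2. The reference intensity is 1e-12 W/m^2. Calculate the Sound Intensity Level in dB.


Given values:
  I = 0.0496074878 W/m^2
  I_ref = 1e-12 W/m^2
Formula: SIL = 10 * log10(I / I_ref)
Compute ratio: I / I_ref = 49607487800
Compute log10: log10(49607487800) = 10.695547
Multiply: SIL = 10 * 10.695547 = 106.96

106.96 dB
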